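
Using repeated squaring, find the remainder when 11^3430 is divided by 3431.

1583

11^1 ≡ 11 (mod 3431)
11^2 ≡ 11^2 = 121 ≡ 121 (mod 3431)
11^4 ≡ 121^2 = 14641 ≡ 917 (mod 3431)
11^8 ≡ 917^2 = 840889 ≡ 294 (mod 3431)
11^16 ≡ 294^2 = 86436 ≡ 661 (mod 3431)
11^32 ≡ 661^2 = 436921 ≡ 1184 (mod 3431)
11^64 ≡ 1184^2 = 1401856 ≡ 2008 (mod 3431)
11^128 ≡ 2008^2 = 4032064 ≡ 639 (mod 3431)
11^256 ≡ 639^2 = 408321 ≡ 32 (mod 3431)
11^512 ≡ 32^2 = 1024 ≡ 1024 (mod 3431)
11^1024 ≡ 1024^2 = 1048576 ≡ 2121 (mod 3431)
11^2048 ≡ 2121^2 = 4498641 ≡ 600 (mod 3431)
3430 = 2048 + 1024 + 256 + 64 + 32 + 4 + 2 in binary powers of 2.
So 11^3430 ≡ 600 · 2121 · 32 · 2008 · 1184 · 917 · 121 ≡ 1583 (mod 3431).
Since 1583 ≠ 1, base 11 is a Fermat witness: 3431 is composite.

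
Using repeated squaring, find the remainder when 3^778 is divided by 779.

214

3^1 ≡ 3 (mod 779)
3^2 ≡ 3^2 = 9 ≡ 9 (mod 779)
3^4 ≡ 9^2 = 81 ≡ 81 (mod 779)
3^8 ≡ 81^2 = 6561 ≡ 329 (mod 779)
3^16 ≡ 329^2 = 108241 ≡ 739 (mod 779)
3^32 ≡ 739^2 = 546121 ≡ 42 (mod 779)
3^64 ≡ 42^2 = 1764 ≡ 206 (mod 779)
3^128 ≡ 206^2 = 42436 ≡ 370 (mod 779)
3^256 ≡ 370^2 = 136900 ≡ 575 (mod 779)
3^512 ≡ 575^2 = 330625 ≡ 329 (mod 779)
778 = 512 + 256 + 8 + 2 in binary powers of 2.
So 3^778 ≡ 329 · 575 · 329 · 9 ≡ 214 (mod 779).
Since 214 ≠ 1, base 3 is a Fermat witness: 779 is composite.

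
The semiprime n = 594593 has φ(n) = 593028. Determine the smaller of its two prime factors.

φ(n) = (p−1)(q−1) = n − (p+q) + 1, so p + q = 594593 − 593028 + 1 = 1566.
p and q are the roots of t² − 1566t + 594593 = 0.
Discriminant: 1566² − 4·594593 = 2452356 − 2378372 = 73984; √73984 = 272.
q = (1566 − 272)/2 = 647, p = (1566 + 272)/2 = 919.
Check: 647 · 919 = 594593.

647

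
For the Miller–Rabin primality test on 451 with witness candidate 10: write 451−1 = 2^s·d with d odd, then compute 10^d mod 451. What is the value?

329

451 − 1 = 450 = 2^1 · 225, so d = 225.
10^1 ≡ 10 (mod 451)
10^2 ≡ 10^2 = 100 ≡ 100 (mod 451)
10^4 ≡ 100^2 = 10000 ≡ 78 (mod 451)
10^8 ≡ 78^2 = 6084 ≡ 221 (mod 451)
10^16 ≡ 221^2 = 48841 ≡ 133 (mod 451)
10^32 ≡ 133^2 = 17689 ≡ 100 (mod 451)
10^64 ≡ 100^2 = 10000 ≡ 78 (mod 451)
10^128 ≡ 78^2 = 6084 ≡ 221 (mod 451)
225 = 128 + 64 + 32 + 1 in binary powers of 2.
So 10^225 ≡ 221 · 78 · 100 · 10 ≡ 329 (mod 451).
Squaring chain: 329; never reaches −1, so base 10 is a Miller–Rabin witness that 451 is composite.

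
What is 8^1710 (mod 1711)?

789

8^1 ≡ 8 (mod 1711)
8^2 ≡ 8^2 = 64 ≡ 64 (mod 1711)
8^4 ≡ 64^2 = 4096 ≡ 674 (mod 1711)
8^8 ≡ 674^2 = 454276 ≡ 861 (mod 1711)
8^16 ≡ 861^2 = 741321 ≡ 458 (mod 1711)
8^32 ≡ 458^2 = 209764 ≡ 1022 (mod 1711)
8^64 ≡ 1022^2 = 1044484 ≡ 774 (mod 1711)
8^128 ≡ 774^2 = 599076 ≡ 226 (mod 1711)
8^256 ≡ 226^2 = 51076 ≡ 1457 (mod 1711)
8^512 ≡ 1457^2 = 2122849 ≡ 1209 (mod 1711)
8^1024 ≡ 1209^2 = 1461681 ≡ 487 (mod 1711)
1710 = 1024 + 512 + 128 + 32 + 8 + 4 + 2 in binary powers of 2.
So 8^1710 ≡ 487 · 1209 · 226 · 1022 · 861 · 674 · 64 ≡ 789 (mod 1711).
Since 789 ≠ 1, base 8 is a Fermat witness: 1711 is composite.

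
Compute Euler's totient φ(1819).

1696

Factor: 1819 = 17 · 107.
φ(1819) = (17−1) · (107−1) = 16 · 106 = 1696.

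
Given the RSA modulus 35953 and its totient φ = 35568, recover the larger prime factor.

φ(n) = (p−1)(q−1) = n − (p+q) + 1, so p + q = 35953 − 35568 + 1 = 386.
p and q are the roots of t² − 386t + 35953 = 0.
Discriminant: 386² − 4·35953 = 148996 − 143812 = 5184; √5184 = 72.
q = (386 − 72)/2 = 157, p = (386 + 72)/2 = 229.
Check: 157 · 229 = 35953.

229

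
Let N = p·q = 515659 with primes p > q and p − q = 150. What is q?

647

Since p = q + 150, we have 515659 = q(q + 150), so q² + 150q − 515659 = 0.
Discriminant: 150² + 4·515659 = 22500 + 2062636 = 2085136; √2085136 = 1444.
q = (−150 + 1444)/2 = 647, and p = q + 150 = 797.
Check: 647 · 797 = 515659.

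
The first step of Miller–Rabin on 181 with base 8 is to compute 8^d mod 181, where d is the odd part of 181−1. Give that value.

19

181 − 1 = 180 = 2^2 · 45, so d = 45.
8^1 ≡ 8 (mod 181)
8^2 ≡ 8^2 = 64 ≡ 64 (mod 181)
8^4 ≡ 64^2 = 4096 ≡ 114 (mod 181)
8^8 ≡ 114^2 = 12996 ≡ 145 (mod 181)
8^16 ≡ 145^2 = 21025 ≡ 29 (mod 181)
8^32 ≡ 29^2 = 841 ≡ 117 (mod 181)
45 = 32 + 8 + 4 + 1 in binary powers of 2.
So 8^45 ≡ 117 · 145 · 114 · 8 ≡ 19 (mod 181).
Squaring chain: 19 → 180; reaches −1, so base 8 does not prove 181 composite.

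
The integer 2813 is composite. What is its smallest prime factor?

29

2813 is odd.
Digit sum 14, not divisible by 3.
Ends in 3: not divisible by 5.
7: 2813 = 7·401 + 6
11: 2813 = 11·255 + 8
13: 2813 = 13·216 + 5
17: 2813 = 17·165 + 8
19: 2813 = 19·148 + 1
23: 2813 = 23·122 + 7
29: 2813 = 29·97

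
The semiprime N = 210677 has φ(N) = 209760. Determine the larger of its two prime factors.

φ(n) = (p−1)(q−1) = n − (p+q) + 1, so p + q = 210677 − 209760 + 1 = 918.
p and q are the roots of t² − 918t + 210677 = 0.
Discriminant: 918² − 4·210677 = 842724 − 842708 = 16; √16 = 4.
q = (918 − 4)/2 = 457, p = (918 + 4)/2 = 461.
Check: 457 · 461 = 210677.

461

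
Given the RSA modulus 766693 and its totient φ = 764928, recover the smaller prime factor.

φ(n) = (p−1)(q−1) = n − (p+q) + 1, so p + q = 766693 − 764928 + 1 = 1766.
p and q are the roots of t² − 1766t + 766693 = 0.
Discriminant: 1766² − 4·766693 = 3118756 − 3066772 = 51984; √51984 = 228.
q = (1766 − 228)/2 = 769, p = (1766 + 228)/2 = 997.
Check: 769 · 997 = 766693.

769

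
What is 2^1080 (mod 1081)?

165

2^1 ≡ 2 (mod 1081)
2^2 ≡ 2^2 = 4 ≡ 4 (mod 1081)
2^4 ≡ 4^2 = 16 ≡ 16 (mod 1081)
2^8 ≡ 16^2 = 256 ≡ 256 (mod 1081)
2^16 ≡ 256^2 = 65536 ≡ 676 (mod 1081)
2^32 ≡ 676^2 = 456976 ≡ 794 (mod 1081)
2^64 ≡ 794^2 = 630436 ≡ 213 (mod 1081)
2^128 ≡ 213^2 = 45369 ≡ 1048 (mod 1081)
2^256 ≡ 1048^2 = 1098304 ≡ 8 (mod 1081)
2^512 ≡ 8^2 = 64 ≡ 64 (mod 1081)
2^1024 ≡ 64^2 = 4096 ≡ 853 (mod 1081)
1080 = 1024 + 32 + 16 + 8 in binary powers of 2.
So 2^1080 ≡ 853 · 794 · 676 · 256 ≡ 165 (mod 1081).
Since 165 ≠ 1, base 2 is a Fermat witness: 1081 is composite.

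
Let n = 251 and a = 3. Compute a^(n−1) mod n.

1

3^1 ≡ 3 (mod 251)
3^2 ≡ 3^2 = 9 ≡ 9 (mod 251)
3^4 ≡ 9^2 = 81 ≡ 81 (mod 251)
3^8 ≡ 81^2 = 6561 ≡ 35 (mod 251)
3^16 ≡ 35^2 = 1225 ≡ 221 (mod 251)
3^32 ≡ 221^2 = 48841 ≡ 147 (mod 251)
3^64 ≡ 147^2 = 21609 ≡ 23 (mod 251)
3^128 ≡ 23^2 = 529 ≡ 27 (mod 251)
250 = 128 + 64 + 32 + 16 + 8 + 2 in binary powers of 2.
So 3^250 ≡ 27 · 23 · 147 · 221 · 35 · 9 ≡ 1 (mod 251).
Since the result is 1, base 3 gives no evidence that 251 is composite.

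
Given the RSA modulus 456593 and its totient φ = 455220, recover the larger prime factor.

φ(n) = (p−1)(q−1) = n − (p+q) + 1, so p + q = 456593 − 455220 + 1 = 1374.
p and q are the roots of t² − 1374t + 456593 = 0.
Discriminant: 1374² − 4·456593 = 1887876 − 1826372 = 61504; √61504 = 248.
q = (1374 − 248)/2 = 563, p = (1374 + 248)/2 = 811.
Check: 563 · 811 = 456593.

811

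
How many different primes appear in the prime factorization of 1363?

1363 = 29 · 47
1363 = 29 · 47, which has 2 distinct prime factors.

2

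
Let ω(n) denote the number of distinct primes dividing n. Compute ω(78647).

3

78647 = 31 · 2537
2537 = 43 · 59
78647 = 31 · 43 · 59, which has 3 distinct prime factors.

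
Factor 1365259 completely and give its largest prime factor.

71

1365259 = 7 · 195037
195037 = 41 · 4757
4757 = 67 · 71
71 is prime.
So 1365259 = 7 · 41 · 67 · 71; the largest prime factor is 71.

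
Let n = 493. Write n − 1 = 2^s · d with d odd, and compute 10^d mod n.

292

493 − 1 = 492 = 2^2 · 123, so d = 123.
10^1 ≡ 10 (mod 493)
10^2 ≡ 10^2 = 100 ≡ 100 (mod 493)
10^4 ≡ 100^2 = 10000 ≡ 140 (mod 493)
10^8 ≡ 140^2 = 19600 ≡ 373 (mod 493)
10^16 ≡ 373^2 = 139129 ≡ 103 (mod 493)
10^32 ≡ 103^2 = 10609 ≡ 256 (mod 493)
10^64 ≡ 256^2 = 65536 ≡ 460 (mod 493)
123 = 64 + 32 + 16 + 8 + 2 + 1 in binary powers of 2.
So 10^123 ≡ 460 · 256 · 103 · 373 · 100 · 10 ≡ 292 (mod 493).
Squaring chain: 292 → 468; never reaches −1, so base 10 is a Miller–Rabin witness that 493 is composite.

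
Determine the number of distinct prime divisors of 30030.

6

30030 = 2 · 15015
15015 = 3 · 5005
5005 = 5 · 1001
1001 = 7 · 143
143 = 11 · 13
30030 = 2 · 3 · 5 · 7 · 11 · 13, which has 6 distinct prime factors.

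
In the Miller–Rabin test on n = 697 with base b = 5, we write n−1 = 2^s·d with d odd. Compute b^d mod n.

61

697 − 1 = 696 = 2^3 · 87, so d = 87.
5^1 ≡ 5 (mod 697)
5^2 ≡ 5^2 = 25 ≡ 25 (mod 697)
5^4 ≡ 25^2 = 625 ≡ 625 (mod 697)
5^8 ≡ 625^2 = 390625 ≡ 305 (mod 697)
5^16 ≡ 305^2 = 93025 ≡ 324 (mod 697)
5^32 ≡ 324^2 = 104976 ≡ 426 (mod 697)
5^64 ≡ 426^2 = 181476 ≡ 256 (mod 697)
87 = 64 + 16 + 4 + 2 + 1 in binary powers of 2.
So 5^87 ≡ 256 · 324 · 625 · 25 · 5 ≡ 61 (mod 697).
Squaring chain: 61 → 236 → 633; never reaches −1, so base 5 is a Miller–Rabin witness that 697 is composite.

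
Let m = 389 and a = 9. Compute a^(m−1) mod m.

1

9^1 ≡ 9 (mod 389)
9^2 ≡ 9^2 = 81 ≡ 81 (mod 389)
9^4 ≡ 81^2 = 6561 ≡ 337 (mod 389)
9^8 ≡ 337^2 = 113569 ≡ 370 (mod 389)
9^16 ≡ 370^2 = 136900 ≡ 361 (mod 389)
9^32 ≡ 361^2 = 130321 ≡ 6 (mod 389)
9^64 ≡ 6^2 = 36 ≡ 36 (mod 389)
9^128 ≡ 36^2 = 1296 ≡ 129 (mod 389)
9^256 ≡ 129^2 = 16641 ≡ 303 (mod 389)
388 = 256 + 128 + 4 in binary powers of 2.
So 9^388 ≡ 303 · 129 · 337 ≡ 1 (mod 389).
Since the result is 1, base 9 gives no evidence that 389 is composite.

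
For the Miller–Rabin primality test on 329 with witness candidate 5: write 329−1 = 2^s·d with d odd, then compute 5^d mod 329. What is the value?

329 − 1 = 328 = 2^3 · 41, so d = 41.
5^1 ≡ 5 (mod 329)
5^2 ≡ 5^2 = 25 ≡ 25 (mod 329)
5^4 ≡ 25^2 = 625 ≡ 296 (mod 329)
5^8 ≡ 296^2 = 87616 ≡ 102 (mod 329)
5^16 ≡ 102^2 = 10404 ≡ 205 (mod 329)
5^32 ≡ 205^2 = 42025 ≡ 242 (mod 329)
41 = 32 + 8 + 1 in binary powers of 2.
So 5^41 ≡ 242 · 102 · 5 ≡ 45 (mod 329).
Squaring chain: 45 → 51 → 298; never reaches −1, so base 5 is a Miller–Rabin witness that 329 is composite.

45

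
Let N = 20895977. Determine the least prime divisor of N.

61

20895977 is odd.
Digit sum 47, not divisible by 3.
Ends in 7: not divisible by 5.
7: 20895977 = 7·2985139 + 4
11: 20895977 = 11·1899634 + 3
13: 20895977 = 13·1607382 + 11
17: 20895977 = 17·1229175 + 2
19: 20895977 = 19·1099788 + 5
23: 20895977 = 23·908520 + 17
29: 20895977 = 29·720550 + 27
31: 20895977 = 31·674063 + 24
37: 20895977 = 37·564756 + 5
41: 20895977 = 41·509657 + 40
43: 20895977 = 43·485952 + 41
47: 20895977 = 47·444595 + 12
53: 20895977 = 53·394263 + 38
59: 20895977 = 59·354169 + 6
61: 20895977 = 61·342557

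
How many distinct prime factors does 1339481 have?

5

1339481 = 11 · 121771
121771 = 13 · 9367
9367 = 17 · 551
551 = 19 · 29
1339481 = 11 · 13 · 17 · 19 · 29, which has 5 distinct prime factors.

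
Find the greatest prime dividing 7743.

7743 = 3 · 2581
2581 = 29 · 89
89 is prime.
So 7743 = 3 · 29 · 89; the largest prime factor is 89.

89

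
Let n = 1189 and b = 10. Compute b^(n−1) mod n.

426

10^1 ≡ 10 (mod 1189)
10^2 ≡ 10^2 = 100 ≡ 100 (mod 1189)
10^4 ≡ 100^2 = 10000 ≡ 488 (mod 1189)
10^8 ≡ 488^2 = 238144 ≡ 344 (mod 1189)
10^16 ≡ 344^2 = 118336 ≡ 625 (mod 1189)
10^32 ≡ 625^2 = 390625 ≡ 633 (mod 1189)
10^64 ≡ 633^2 = 400689 ≡ 1185 (mod 1189)
10^128 ≡ 1185^2 = 1404225 ≡ 16 (mod 1189)
10^256 ≡ 16^2 = 256 ≡ 256 (mod 1189)
10^512 ≡ 256^2 = 65536 ≡ 141 (mod 1189)
10^1024 ≡ 141^2 = 19881 ≡ 857 (mod 1189)
1188 = 1024 + 128 + 32 + 4 in binary powers of 2.
So 10^1188 ≡ 857 · 16 · 633 · 488 ≡ 426 (mod 1189).
Since 426 ≠ 1, base 10 is a Fermat witness: 1189 is composite.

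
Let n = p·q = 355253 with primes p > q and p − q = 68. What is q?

563

Since p = q + 68, we have 355253 = q(q + 68), so q² + 68q − 355253 = 0.
Discriminant: 68² + 4·355253 = 4624 + 1421012 = 1425636; √1425636 = 1194.
q = (−68 + 1194)/2 = 563, and p = q + 68 = 631.
Check: 563 · 631 = 355253.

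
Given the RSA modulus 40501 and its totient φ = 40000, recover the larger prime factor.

φ(n) = (p−1)(q−1) = n − (p+q) + 1, so p + q = 40501 − 40000 + 1 = 502.
p and q are the roots of t² − 502t + 40501 = 0.
Discriminant: 502² − 4·40501 = 252004 − 162004 = 90000; √90000 = 300.
q = (502 − 300)/2 = 101, p = (502 + 300)/2 = 401.
Check: 101 · 401 = 40501.

401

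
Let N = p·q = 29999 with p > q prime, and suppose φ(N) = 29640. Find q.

φ(n) = (p−1)(q−1) = n − (p+q) + 1, so p + q = 29999 − 29640 + 1 = 360.
p and q are the roots of t² − 360t + 29999 = 0.
Discriminant: 360² − 4·29999 = 129600 − 119996 = 9604; √9604 = 98.
q = (360 − 98)/2 = 131, p = (360 + 98)/2 = 229.
Check: 131 · 229 = 29999.

131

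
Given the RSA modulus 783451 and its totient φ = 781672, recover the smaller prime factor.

φ(n) = (p−1)(q−1) = n − (p+q) + 1, so p + q = 783451 − 781672 + 1 = 1780.
p and q are the roots of t² − 1780t + 783451 = 0.
Discriminant: 1780² − 4·783451 = 3168400 − 3133804 = 34596; √34596 = 186.
q = (1780 − 186)/2 = 797, p = (1780 + 186)/2 = 983.
Check: 797 · 983 = 783451.

797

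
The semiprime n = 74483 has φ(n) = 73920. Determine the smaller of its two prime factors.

φ(n) = (p−1)(q−1) = n − (p+q) + 1, so p + q = 74483 − 73920 + 1 = 564.
p and q are the roots of t² − 564t + 74483 = 0.
Discriminant: 564² − 4·74483 = 318096 − 297932 = 20164; √20164 = 142.
q = (564 − 142)/2 = 211, p = (564 + 142)/2 = 353.
Check: 211 · 353 = 74483.

211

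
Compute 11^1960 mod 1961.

11^1 ≡ 11 (mod 1961)
11^2 ≡ 11^2 = 121 ≡ 121 (mod 1961)
11^4 ≡ 121^2 = 14641 ≡ 914 (mod 1961)
11^8 ≡ 914^2 = 835396 ≡ 10 (mod 1961)
11^16 ≡ 10^2 = 100 ≡ 100 (mod 1961)
11^32 ≡ 100^2 = 10000 ≡ 195 (mod 1961)
11^64 ≡ 195^2 = 38025 ≡ 766 (mod 1961)
11^128 ≡ 766^2 = 586756 ≡ 417 (mod 1961)
11^256 ≡ 417^2 = 173889 ≡ 1321 (mod 1961)
11^512 ≡ 1321^2 = 1745041 ≡ 1712 (mod 1961)
11^1024 ≡ 1712^2 = 2930944 ≡ 1210 (mod 1961)
1960 = 1024 + 512 + 256 + 128 + 32 + 8 in binary powers of 2.
So 11^1960 ≡ 1210 · 1712 · 1321 · 417 · 195 · 10 ≡ 1210 (mod 1961).
Since 1210 ≠ 1, base 11 is a Fermat witness: 1961 is composite.

1210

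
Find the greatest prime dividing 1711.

1711 = 29 · 59
59 is prime.
So 1711 = 29 · 59; the largest prime factor is 59.

59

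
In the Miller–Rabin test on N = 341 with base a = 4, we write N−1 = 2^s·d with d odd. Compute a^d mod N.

341 − 1 = 340 = 2^2 · 85, so d = 85.
4^1 ≡ 4 (mod 341)
4^2 ≡ 4^2 = 16 ≡ 16 (mod 341)
4^4 ≡ 16^2 = 256 ≡ 256 (mod 341)
4^8 ≡ 256^2 = 65536 ≡ 64 (mod 341)
4^16 ≡ 64^2 = 4096 ≡ 4 (mod 341)
4^32 ≡ 4^2 = 16 ≡ 16 (mod 341)
4^64 ≡ 16^2 = 256 ≡ 256 (mod 341)
85 = 64 + 16 + 4 + 1 in binary powers of 2.
So 4^85 ≡ 256 · 4 · 256 · 4 ≡ 1 (mod 341).
Since 4^d ≡ 1 (mod 341), base 4 does not prove 341 composite.

1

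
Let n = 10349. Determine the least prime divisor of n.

10349 is odd.
Digit sum 17, not divisible by 3.
Ends in 9: not divisible by 5.
7: 10349 = 7·1478 + 3
11: 10349 = 11·940 + 9
13: 10349 = 13·796 + 1
17: 10349 = 17·608 + 13
19: 10349 = 19·544 + 13
23: 10349 = 23·449 + 22
29: 10349 = 29·356 + 25
31: 10349 = 31·333 + 26
37: 10349 = 37·279 + 26
41: 10349 = 41·252 + 17
43: 10349 = 43·240 + 29
47: 10349 = 47·220 + 9
53: 10349 = 53·195 + 14
59: 10349 = 59·175 + 24
61: 10349 = 61·169 + 40
67: 10349 = 67·154 + 31
71: 10349 = 71·145 + 54
73: 10349 = 73·141 + 56
79: 10349 = 79·131

79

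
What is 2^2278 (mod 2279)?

78

2^1 ≡ 2 (mod 2279)
2^2 ≡ 2^2 = 4 ≡ 4 (mod 2279)
2^4 ≡ 4^2 = 16 ≡ 16 (mod 2279)
2^8 ≡ 16^2 = 256 ≡ 256 (mod 2279)
2^16 ≡ 256^2 = 65536 ≡ 1724 (mod 2279)
2^32 ≡ 1724^2 = 2972176 ≡ 360 (mod 2279)
2^64 ≡ 360^2 = 129600 ≡ 1976 (mod 2279)
2^128 ≡ 1976^2 = 3904576 ≡ 649 (mod 2279)
2^256 ≡ 649^2 = 421201 ≡ 1865 (mod 2279)
2^512 ≡ 1865^2 = 3478225 ≡ 471 (mod 2279)
2^1024 ≡ 471^2 = 221841 ≡ 778 (mod 2279)
2^2048 ≡ 778^2 = 605284 ≡ 1349 (mod 2279)
2278 = 2048 + 128 + 64 + 32 + 4 + 2 in binary powers of 2.
So 2^2278 ≡ 1349 · 649 · 1976 · 360 · 16 · 4 ≡ 78 (mod 2279).
Since 78 ≠ 1, base 2 is a Fermat witness: 2279 is composite.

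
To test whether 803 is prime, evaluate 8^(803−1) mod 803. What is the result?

592

8^1 ≡ 8 (mod 803)
8^2 ≡ 8^2 = 64 ≡ 64 (mod 803)
8^4 ≡ 64^2 = 4096 ≡ 81 (mod 803)
8^8 ≡ 81^2 = 6561 ≡ 137 (mod 803)
8^16 ≡ 137^2 = 18769 ≡ 300 (mod 803)
8^32 ≡ 300^2 = 90000 ≡ 64 (mod 803)
8^64 ≡ 64^2 = 4096 ≡ 81 (mod 803)
8^128 ≡ 81^2 = 6561 ≡ 137 (mod 803)
8^256 ≡ 137^2 = 18769 ≡ 300 (mod 803)
8^512 ≡ 300^2 = 90000 ≡ 64 (mod 803)
802 = 512 + 256 + 32 + 2 in binary powers of 2.
So 8^802 ≡ 64 · 300 · 64 · 64 ≡ 592 (mod 803).
Since 592 ≠ 1, base 8 is a Fermat witness: 803 is composite.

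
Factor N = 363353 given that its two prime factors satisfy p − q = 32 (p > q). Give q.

587

Since p = q + 32, we have 363353 = q(q + 32), so q² + 32q − 363353 = 0.
Discriminant: 32² + 4·363353 = 1024 + 1453412 = 1454436; √1454436 = 1206.
q = (−32 + 1206)/2 = 587, and p = q + 32 = 619.
Check: 587 · 619 = 363353.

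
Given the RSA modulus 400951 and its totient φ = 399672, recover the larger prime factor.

φ(n) = (p−1)(q−1) = n − (p+q) + 1, so p + q = 400951 − 399672 + 1 = 1280.
p and q are the roots of t² − 1280t + 400951 = 0.
Discriminant: 1280² − 4·400951 = 1638400 − 1603804 = 34596; √34596 = 186.
q = (1280 − 186)/2 = 547, p = (1280 + 186)/2 = 733.
Check: 547 · 733 = 400951.

733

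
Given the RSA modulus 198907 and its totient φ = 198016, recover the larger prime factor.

φ(n) = (p−1)(q−1) = n − (p+q) + 1, so p + q = 198907 − 198016 + 1 = 892.
p and q are the roots of t² − 892t + 198907 = 0.
Discriminant: 892² − 4·198907 = 795664 − 795628 = 36; √36 = 6.
q = (892 − 6)/2 = 443, p = (892 + 6)/2 = 449.
Check: 443 · 449 = 198907.

449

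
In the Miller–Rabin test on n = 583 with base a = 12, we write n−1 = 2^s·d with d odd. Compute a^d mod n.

583 − 1 = 582 = 2^1 · 291, so d = 291.
12^1 ≡ 12 (mod 583)
12^2 ≡ 12^2 = 144 ≡ 144 (mod 583)
12^4 ≡ 144^2 = 20736 ≡ 331 (mod 583)
12^8 ≡ 331^2 = 109561 ≡ 540 (mod 583)
12^16 ≡ 540^2 = 291600 ≡ 100 (mod 583)
12^32 ≡ 100^2 = 10000 ≡ 89 (mod 583)
12^64 ≡ 89^2 = 7921 ≡ 342 (mod 583)
12^128 ≡ 342^2 = 116964 ≡ 364 (mod 583)
12^256 ≡ 364^2 = 132496 ≡ 155 (mod 583)
291 = 256 + 32 + 2 + 1 in binary powers of 2.
So 12^291 ≡ 155 · 89 · 144 · 12 ≡ 56 (mod 583).
Squaring chain: 56; never reaches −1, so base 12 is a Miller–Rabin witness that 583 is composite.

56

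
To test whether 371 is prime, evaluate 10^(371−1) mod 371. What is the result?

102

10^1 ≡ 10 (mod 371)
10^2 ≡ 10^2 = 100 ≡ 100 (mod 371)
10^4 ≡ 100^2 = 10000 ≡ 354 (mod 371)
10^8 ≡ 354^2 = 125316 ≡ 289 (mod 371)
10^16 ≡ 289^2 = 83521 ≡ 46 (mod 371)
10^32 ≡ 46^2 = 2116 ≡ 261 (mod 371)
10^64 ≡ 261^2 = 68121 ≡ 228 (mod 371)
10^128 ≡ 228^2 = 51984 ≡ 44 (mod 371)
10^256 ≡ 44^2 = 1936 ≡ 81 (mod 371)
370 = 256 + 64 + 32 + 16 + 2 in binary powers of 2.
So 10^370 ≡ 81 · 228 · 261 · 46 · 100 ≡ 102 (mod 371).
Since 102 ≠ 1, base 10 is a Fermat witness: 371 is composite.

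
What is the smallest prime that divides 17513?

17513 is odd.
Digit sum 17, not divisible by 3.
Ends in 3: not divisible by 5.
7: 17513 = 7·2501 + 6
11: 17513 = 11·1592 + 1
13: 17513 = 13·1347 + 2
17: 17513 = 17·1030 + 3
19: 17513 = 19·921 + 14
23: 17513 = 23·761 + 10
29: 17513 = 29·603 + 26
31: 17513 = 31·564 + 29
37: 17513 = 37·473 + 12
41: 17513 = 41·427 + 6
43: 17513 = 43·407 + 12
47: 17513 = 47·372 + 29
53: 17513 = 53·330 + 23
59: 17513 = 59·296 + 49
61: 17513 = 61·287 + 6
67: 17513 = 67·261 + 26
71: 17513 = 71·246 + 47
73: 17513 = 73·239 + 66
79: 17513 = 79·221 + 54
83: 17513 = 83·211

83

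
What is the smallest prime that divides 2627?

37

2627 is odd.
Digit sum 17, not divisible by 3.
Ends in 7: not divisible by 5.
7: 2627 = 7·375 + 2
11: 2627 = 11·238 + 9
13: 2627 = 13·202 + 1
17: 2627 = 17·154 + 9
19: 2627 = 19·138 + 5
23: 2627 = 23·114 + 5
29: 2627 = 29·90 + 17
31: 2627 = 31·84 + 23
37: 2627 = 37·71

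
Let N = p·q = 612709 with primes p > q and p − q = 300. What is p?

947

Since p = q + 300, we have 612709 = q(q + 300), so q² + 300q − 612709 = 0.
Discriminant: 300² + 4·612709 = 90000 + 2450836 = 2540836; √2540836 = 1594.
q = (−300 + 1594)/2 = 647, and p = q + 300 = 947.
Check: 647 · 947 = 612709.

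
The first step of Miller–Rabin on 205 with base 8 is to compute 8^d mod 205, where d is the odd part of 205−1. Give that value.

197

205 − 1 = 204 = 2^2 · 51, so d = 51.
8^1 ≡ 8 (mod 205)
8^2 ≡ 8^2 = 64 ≡ 64 (mod 205)
8^4 ≡ 64^2 = 4096 ≡ 201 (mod 205)
8^8 ≡ 201^2 = 40401 ≡ 16 (mod 205)
8^16 ≡ 16^2 = 256 ≡ 51 (mod 205)
8^32 ≡ 51^2 = 2601 ≡ 141 (mod 205)
51 = 32 + 16 + 2 + 1 in binary powers of 2.
So 8^51 ≡ 141 · 51 · 64 · 8 ≡ 197 (mod 205).
Squaring chain: 197 → 64; never reaches −1, so base 8 is a Miller–Rabin witness that 205 is composite.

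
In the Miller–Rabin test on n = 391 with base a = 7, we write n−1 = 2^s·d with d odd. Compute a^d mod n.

241

391 − 1 = 390 = 2^1 · 195, so d = 195.
7^1 ≡ 7 (mod 391)
7^2 ≡ 7^2 = 49 ≡ 49 (mod 391)
7^4 ≡ 49^2 = 2401 ≡ 55 (mod 391)
7^8 ≡ 55^2 = 3025 ≡ 288 (mod 391)
7^16 ≡ 288^2 = 82944 ≡ 52 (mod 391)
7^32 ≡ 52^2 = 2704 ≡ 358 (mod 391)
7^64 ≡ 358^2 = 128164 ≡ 307 (mod 391)
7^128 ≡ 307^2 = 94249 ≡ 18 (mod 391)
195 = 128 + 64 + 2 + 1 in binary powers of 2.
So 7^195 ≡ 18 · 307 · 49 · 7 ≡ 241 (mod 391).
Squaring chain: 241; never reaches −1, so base 7 is a Miller–Rabin witness that 391 is composite.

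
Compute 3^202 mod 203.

3^1 ≡ 3 (mod 203)
3^2 ≡ 3^2 = 9 ≡ 9 (mod 203)
3^4 ≡ 9^2 = 81 ≡ 81 (mod 203)
3^8 ≡ 81^2 = 6561 ≡ 65 (mod 203)
3^16 ≡ 65^2 = 4225 ≡ 165 (mod 203)
3^32 ≡ 165^2 = 27225 ≡ 23 (mod 203)
3^64 ≡ 23^2 = 529 ≡ 123 (mod 203)
3^128 ≡ 123^2 = 15129 ≡ 107 (mod 203)
202 = 128 + 64 + 8 + 2 in binary powers of 2.
So 3^202 ≡ 107 · 123 · 65 · 9 ≡ 4 (mod 203).
Since 4 ≠ 1, base 3 is a Fermat witness: 203 is composite.

4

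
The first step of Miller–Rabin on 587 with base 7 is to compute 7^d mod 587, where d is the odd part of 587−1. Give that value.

1

587 − 1 = 586 = 2^1 · 293, so d = 293.
7^1 ≡ 7 (mod 587)
7^2 ≡ 7^2 = 49 ≡ 49 (mod 587)
7^4 ≡ 49^2 = 2401 ≡ 53 (mod 587)
7^8 ≡ 53^2 = 2809 ≡ 461 (mod 587)
7^16 ≡ 461^2 = 212521 ≡ 27 (mod 587)
7^32 ≡ 27^2 = 729 ≡ 142 (mod 587)
7^64 ≡ 142^2 = 20164 ≡ 206 (mod 587)
7^128 ≡ 206^2 = 42436 ≡ 172 (mod 587)
7^256 ≡ 172^2 = 29584 ≡ 234 (mod 587)
293 = 256 + 32 + 4 + 1 in binary powers of 2.
So 7^293 ≡ 234 · 142 · 53 · 7 ≡ 1 (mod 587).
Since 7^d ≡ 1 (mod 587), base 7 does not prove 587 composite.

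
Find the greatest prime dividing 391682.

79

391682 = 2 · 195841
195841 = 37 · 5293
5293 = 67 · 79
79 is prime.
So 391682 = 2 · 37 · 67 · 79; the largest prime factor is 79.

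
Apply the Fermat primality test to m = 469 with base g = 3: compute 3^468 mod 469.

260

3^1 ≡ 3 (mod 469)
3^2 ≡ 3^2 = 9 ≡ 9 (mod 469)
3^4 ≡ 9^2 = 81 ≡ 81 (mod 469)
3^8 ≡ 81^2 = 6561 ≡ 464 (mod 469)
3^16 ≡ 464^2 = 215296 ≡ 25 (mod 469)
3^32 ≡ 25^2 = 625 ≡ 156 (mod 469)
3^64 ≡ 156^2 = 24336 ≡ 417 (mod 469)
3^128 ≡ 417^2 = 173889 ≡ 359 (mod 469)
3^256 ≡ 359^2 = 128881 ≡ 375 (mod 469)
468 = 256 + 128 + 64 + 16 + 4 in binary powers of 2.
So 3^468 ≡ 375 · 359 · 417 · 25 · 81 ≡ 260 (mod 469).
Since 260 ≠ 1, base 3 is a Fermat witness: 469 is composite.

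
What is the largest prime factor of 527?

31

527 = 17 · 31
31 is prime.
So 527 = 17 · 31; the largest prime factor is 31.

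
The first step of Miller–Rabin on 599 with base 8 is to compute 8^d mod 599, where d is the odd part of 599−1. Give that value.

1

599 − 1 = 598 = 2^1 · 299, so d = 299.
8^1 ≡ 8 (mod 599)
8^2 ≡ 8^2 = 64 ≡ 64 (mod 599)
8^4 ≡ 64^2 = 4096 ≡ 502 (mod 599)
8^8 ≡ 502^2 = 252004 ≡ 424 (mod 599)
8^16 ≡ 424^2 = 179776 ≡ 76 (mod 599)
8^32 ≡ 76^2 = 5776 ≡ 385 (mod 599)
8^64 ≡ 385^2 = 148225 ≡ 272 (mod 599)
8^128 ≡ 272^2 = 73984 ≡ 307 (mod 599)
8^256 ≡ 307^2 = 94249 ≡ 206 (mod 599)
299 = 256 + 32 + 8 + 2 + 1 in binary powers of 2.
So 8^299 ≡ 206 · 385 · 424 · 64 · 8 ≡ 1 (mod 599).
Since 8^d ≡ 1 (mod 599), base 8 does not prove 599 composite.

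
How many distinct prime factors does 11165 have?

11165 = 5 · 2233
2233 = 7 · 319
319 = 11 · 29
11165 = 5 · 7 · 11 · 29, which has 4 distinct prime factors.

4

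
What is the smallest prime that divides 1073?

29

1073 is odd.
Digit sum 11, not divisible by 3.
Ends in 3: not divisible by 5.
7: 1073 = 7·153 + 2
11: 1073 = 11·97 + 6
13: 1073 = 13·82 + 7
17: 1073 = 17·63 + 2
19: 1073 = 19·56 + 9
23: 1073 = 23·46 + 15
29: 1073 = 29·37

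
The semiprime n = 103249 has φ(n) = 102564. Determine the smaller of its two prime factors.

φ(n) = (p−1)(q−1) = n − (p+q) + 1, so p + q = 103249 − 102564 + 1 = 686.
p and q are the roots of t² − 686t + 103249 = 0.
Discriminant: 686² − 4·103249 = 470596 − 412996 = 57600; √57600 = 240.
q = (686 − 240)/2 = 223, p = (686 + 240)/2 = 463.
Check: 223 · 463 = 103249.

223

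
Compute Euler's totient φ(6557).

Factor: 6557 = 79 · 83.
φ(6557) = (79−1) · (83−1) = 78 · 82 = 6396.

6396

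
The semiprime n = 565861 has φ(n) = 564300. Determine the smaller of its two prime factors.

571

φ(n) = (p−1)(q−1) = n − (p+q) + 1, so p + q = 565861 − 564300 + 1 = 1562.
p and q are the roots of t² − 1562t + 565861 = 0.
Discriminant: 1562² − 4·565861 = 2439844 − 2263444 = 176400; √176400 = 420.
q = (1562 − 420)/2 = 571, p = (1562 + 420)/2 = 991.
Check: 571 · 991 = 565861.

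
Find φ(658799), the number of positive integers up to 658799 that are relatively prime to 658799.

Factor: 658799 = 47 · 107 · 131.
φ(658799) = (47−1) · (107−1) · (131−1) = 46 · 106 · 130 = 633880.

633880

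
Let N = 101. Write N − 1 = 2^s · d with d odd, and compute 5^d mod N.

1

101 − 1 = 100 = 2^2 · 25, so d = 25.
5^1 ≡ 5 (mod 101)
5^2 ≡ 5^2 = 25 ≡ 25 (mod 101)
5^4 ≡ 25^2 = 625 ≡ 19 (mod 101)
5^8 ≡ 19^2 = 361 ≡ 58 (mod 101)
5^16 ≡ 58^2 = 3364 ≡ 31 (mod 101)
25 = 16 + 8 + 1 in binary powers of 2.
So 5^25 ≡ 31 · 58 · 5 ≡ 1 (mod 101).
Since 5^d ≡ 1 (mod 101), base 5 does not prove 101 composite.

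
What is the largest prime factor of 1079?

83

1079 = 13 · 83
83 is prime.
So 1079 = 13 · 83; the largest prime factor is 83.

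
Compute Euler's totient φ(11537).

Factor: 11537 = 83 · 139.
φ(11537) = (83−1) · (139−1) = 82 · 138 = 11316.

11316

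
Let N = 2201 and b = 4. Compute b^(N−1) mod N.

187

4^1 ≡ 4 (mod 2201)
4^2 ≡ 4^2 = 16 ≡ 16 (mod 2201)
4^4 ≡ 16^2 = 256 ≡ 256 (mod 2201)
4^8 ≡ 256^2 = 65536 ≡ 1707 (mod 2201)
4^16 ≡ 1707^2 = 2913849 ≡ 1926 (mod 2201)
4^32 ≡ 1926^2 = 3709476 ≡ 791 (mod 2201)
4^64 ≡ 791^2 = 625681 ≡ 597 (mod 2201)
4^128 ≡ 597^2 = 356409 ≡ 2048 (mod 2201)
4^256 ≡ 2048^2 = 4194304 ≡ 1399 (mod 2201)
4^512 ≡ 1399^2 = 1957201 ≡ 512 (mod 2201)
4^1024 ≡ 512^2 = 262144 ≡ 225 (mod 2201)
4^2048 ≡ 225^2 = 50625 ≡ 2 (mod 2201)
2200 = 2048 + 128 + 16 + 8 in binary powers of 2.
So 4^2200 ≡ 2 · 2048 · 1926 · 1707 ≡ 187 (mod 2201).
Since 187 ≠ 1, base 4 is a Fermat witness: 2201 is composite.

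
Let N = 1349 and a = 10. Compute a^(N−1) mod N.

80

10^1 ≡ 10 (mod 1349)
10^2 ≡ 10^2 = 100 ≡ 100 (mod 1349)
10^4 ≡ 100^2 = 10000 ≡ 557 (mod 1349)
10^8 ≡ 557^2 = 310249 ≡ 1328 (mod 1349)
10^16 ≡ 1328^2 = 1763584 ≡ 441 (mod 1349)
10^32 ≡ 441^2 = 194481 ≡ 225 (mod 1349)
10^64 ≡ 225^2 = 50625 ≡ 712 (mod 1349)
10^128 ≡ 712^2 = 506944 ≡ 1069 (mod 1349)
10^256 ≡ 1069^2 = 1142761 ≡ 158 (mod 1349)
10^512 ≡ 158^2 = 24964 ≡ 682 (mod 1349)
10^1024 ≡ 682^2 = 465124 ≡ 1068 (mod 1349)
1348 = 1024 + 256 + 64 + 4 in binary powers of 2.
So 10^1348 ≡ 1068 · 158 · 712 · 557 ≡ 80 (mod 1349).
Since 80 ≠ 1, base 10 is a Fermat witness: 1349 is composite.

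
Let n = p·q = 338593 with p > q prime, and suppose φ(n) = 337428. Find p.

φ(n) = (p−1)(q−1) = n − (p+q) + 1, so p + q = 338593 − 337428 + 1 = 1166.
p and q are the roots of t² − 1166t + 338593 = 0.
Discriminant: 1166² − 4·338593 = 1359556 − 1354372 = 5184; √5184 = 72.
q = (1166 − 72)/2 = 547, p = (1166 + 72)/2 = 619.
Check: 547 · 619 = 338593.

619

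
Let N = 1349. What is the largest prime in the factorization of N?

71

1349 = 19 · 71
71 is prime.
So 1349 = 19 · 71; the largest prime factor is 71.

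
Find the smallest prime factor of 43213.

43213 is odd.
Digit sum 13, not divisible by 3.
Ends in 3: not divisible by 5.
7: 43213 = 7·6173 + 2
11: 43213 = 11·3928 + 5
13: 43213 = 13·3324 + 1
17: 43213 = 17·2541 + 16
19: 43213 = 19·2274 + 7
23: 43213 = 23·1878 + 19
29: 43213 = 29·1490 + 3
31: 43213 = 31·1393 + 30
37: 43213 = 37·1167 + 34
41: 43213 = 41·1053 + 40
43: 43213 = 43·1004 + 41
47: 43213 = 47·919 + 20
53: 43213 = 53·815 + 18
59: 43213 = 59·732 + 25
61: 43213 = 61·708 + 25
67: 43213 = 67·644 + 65
71: 43213 = 71·608 + 45
73: 43213 = 73·591 + 70
79: 43213 = 79·547

79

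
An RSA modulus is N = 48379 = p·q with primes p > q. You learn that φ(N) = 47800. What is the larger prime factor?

φ(n) = (p−1)(q−1) = n − (p+q) + 1, so p + q = 48379 − 47800 + 1 = 580.
p and q are the roots of t² − 580t + 48379 = 0.
Discriminant: 580² − 4·48379 = 336400 − 193516 = 142884; √142884 = 378.
q = (580 − 378)/2 = 101, p = (580 + 378)/2 = 479.
Check: 101 · 479 = 48379.

479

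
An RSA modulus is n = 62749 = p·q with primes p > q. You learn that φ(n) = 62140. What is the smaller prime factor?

131

φ(n) = (p−1)(q−1) = n − (p+q) + 1, so p + q = 62749 − 62140 + 1 = 610.
p and q are the roots of t² − 610t + 62749 = 0.
Discriminant: 610² − 4·62749 = 372100 − 250996 = 121104; √121104 = 348.
q = (610 − 348)/2 = 131, p = (610 + 348)/2 = 479.
Check: 131 · 479 = 62749.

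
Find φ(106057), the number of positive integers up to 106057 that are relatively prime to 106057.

89424

Factor: 106057 = 7 · 109 · 139.
φ(106057) = (7−1) · (109−1) · (139−1) = 6 · 108 · 138 = 89424.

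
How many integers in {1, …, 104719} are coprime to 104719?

96096

Factor: 104719 = 23 · 29 · 157.
φ(104719) = (23−1) · (29−1) · (157−1) = 22 · 28 · 156 = 96096.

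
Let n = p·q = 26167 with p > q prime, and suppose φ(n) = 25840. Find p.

191

φ(n) = (p−1)(q−1) = n − (p+q) + 1, so p + q = 26167 − 25840 + 1 = 328.
p and q are the roots of t² − 328t + 26167 = 0.
Discriminant: 328² − 4·26167 = 107584 − 104668 = 2916; √2916 = 54.
q = (328 − 54)/2 = 137, p = (328 + 54)/2 = 191.
Check: 137 · 191 = 26167.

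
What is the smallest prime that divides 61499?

89

61499 is odd.
Digit sum 29, not divisible by 3.
Ends in 9: not divisible by 5.
7: 61499 = 7·8785 + 4
11: 61499 = 11·5590 + 9
13: 61499 = 13·4730 + 9
17: 61499 = 17·3617 + 10
19: 61499 = 19·3236 + 15
23: 61499 = 23·2673 + 20
29: 61499 = 29·2120 + 19
31: 61499 = 31·1983 + 26
37: 61499 = 37·1662 + 5
41: 61499 = 41·1499 + 40
43: 61499 = 43·1430 + 9
47: 61499 = 47·1308 + 23
53: 61499 = 53·1160 + 19
59: 61499 = 59·1042 + 21
61: 61499 = 61·1008 + 11
67: 61499 = 67·917 + 60
71: 61499 = 71·866 + 13
73: 61499 = 73·842 + 33
79: 61499 = 79·778 + 37
83: 61499 = 83·740 + 79
89: 61499 = 89·691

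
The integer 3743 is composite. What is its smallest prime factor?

19

3743 is odd.
Digit sum 17, not divisible by 3.
Ends in 3: not divisible by 5.
7: 3743 = 7·534 + 5
11: 3743 = 11·340 + 3
13: 3743 = 13·287 + 12
17: 3743 = 17·220 + 3
19: 3743 = 19·197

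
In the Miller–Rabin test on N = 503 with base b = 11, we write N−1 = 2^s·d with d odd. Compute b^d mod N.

1

503 − 1 = 502 = 2^1 · 251, so d = 251.
11^1 ≡ 11 (mod 503)
11^2 ≡ 11^2 = 121 ≡ 121 (mod 503)
11^4 ≡ 121^2 = 14641 ≡ 54 (mod 503)
11^8 ≡ 54^2 = 2916 ≡ 401 (mod 503)
11^16 ≡ 401^2 = 160801 ≡ 344 (mod 503)
11^32 ≡ 344^2 = 118336 ≡ 131 (mod 503)
11^64 ≡ 131^2 = 17161 ≡ 59 (mod 503)
11^128 ≡ 59^2 = 3481 ≡ 463 (mod 503)
251 = 128 + 64 + 32 + 16 + 8 + 2 + 1 in binary powers of 2.
So 11^251 ≡ 463 · 59 · 131 · 344 · 401 · 121 · 11 ≡ 1 (mod 503).
Since 11^d ≡ 1 (mod 503), base 11 does not prove 503 composite.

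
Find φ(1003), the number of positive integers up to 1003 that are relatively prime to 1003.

Factor: 1003 = 17 · 59.
φ(1003) = (17−1) · (59−1) = 16 · 58 = 928.

928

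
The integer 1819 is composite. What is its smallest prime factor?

17

1819 is odd.
Digit sum 19, not divisible by 3.
Ends in 9: not divisible by 5.
7: 1819 = 7·259 + 6
11: 1819 = 11·165 + 4
13: 1819 = 13·139 + 12
17: 1819 = 17·107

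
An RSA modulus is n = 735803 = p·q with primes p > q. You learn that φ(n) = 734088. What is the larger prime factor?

φ(n) = (p−1)(q−1) = n − (p+q) + 1, so p + q = 735803 − 734088 + 1 = 1716.
p and q are the roots of t² − 1716t + 735803 = 0.
Discriminant: 1716² − 4·735803 = 2944656 − 2943212 = 1444; √1444 = 38.
q = (1716 − 38)/2 = 839, p = (1716 + 38)/2 = 877.
Check: 839 · 877 = 735803.

877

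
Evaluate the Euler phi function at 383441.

367488

Factor: 383441 = 59 · 67 · 97.
φ(383441) = (59−1) · (67−1) · (97−1) = 58 · 66 · 96 = 367488.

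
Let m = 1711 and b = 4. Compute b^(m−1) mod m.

4^1 ≡ 4 (mod 1711)
4^2 ≡ 4^2 = 16 ≡ 16 (mod 1711)
4^4 ≡ 16^2 = 256 ≡ 256 (mod 1711)
4^8 ≡ 256^2 = 65536 ≡ 518 (mod 1711)
4^16 ≡ 518^2 = 268324 ≡ 1408 (mod 1711)
4^32 ≡ 1408^2 = 1982464 ≡ 1126 (mod 1711)
4^64 ≡ 1126^2 = 1267876 ≡ 25 (mod 1711)
4^128 ≡ 25^2 = 625 ≡ 625 (mod 1711)
4^256 ≡ 625^2 = 390625 ≡ 517 (mod 1711)
4^512 ≡ 517^2 = 267289 ≡ 373 (mod 1711)
4^1024 ≡ 373^2 = 139129 ≡ 538 (mod 1711)
1710 = 1024 + 512 + 128 + 32 + 8 + 4 + 2 in binary powers of 2.
So 4^1710 ≡ 538 · 373 · 625 · 1126 · 518 · 256 · 16 ≡ 74 (mod 1711).
Since 74 ≠ 1, base 4 is a Fermat witness: 1711 is composite.

74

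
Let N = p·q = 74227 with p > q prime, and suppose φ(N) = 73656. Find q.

φ(n) = (p−1)(q−1) = n − (p+q) + 1, so p + q = 74227 − 73656 + 1 = 572.
p and q are the roots of t² − 572t + 74227 = 0.
Discriminant: 572² − 4·74227 = 327184 − 296908 = 30276; √30276 = 174.
q = (572 − 174)/2 = 199, p = (572 + 174)/2 = 373.
Check: 199 · 373 = 74227.

199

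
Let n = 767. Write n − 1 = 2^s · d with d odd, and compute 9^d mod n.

146

767 − 1 = 766 = 2^1 · 383, so d = 383.
9^1 ≡ 9 (mod 767)
9^2 ≡ 9^2 = 81 ≡ 81 (mod 767)
9^4 ≡ 81^2 = 6561 ≡ 425 (mod 767)
9^8 ≡ 425^2 = 180625 ≡ 380 (mod 767)
9^16 ≡ 380^2 = 144400 ≡ 204 (mod 767)
9^32 ≡ 204^2 = 41616 ≡ 198 (mod 767)
9^64 ≡ 198^2 = 39204 ≡ 87 (mod 767)
9^128 ≡ 87^2 = 7569 ≡ 666 (mod 767)
9^256 ≡ 666^2 = 443556 ≡ 230 (mod 767)
383 = 256 + 64 + 32 + 16 + 8 + 4 + 2 + 1 in binary powers of 2.
So 9^383 ≡ 230 · 87 · 198 · 204 · 380 · 425 · 81 · 9 ≡ 146 (mod 767).
Squaring chain: 146; never reaches −1, so base 9 is a Miller–Rabin witness that 767 is composite.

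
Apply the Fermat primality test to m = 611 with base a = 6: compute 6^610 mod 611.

6^1 ≡ 6 (mod 611)
6^2 ≡ 6^2 = 36 ≡ 36 (mod 611)
6^4 ≡ 36^2 = 1296 ≡ 74 (mod 611)
6^8 ≡ 74^2 = 5476 ≡ 588 (mod 611)
6^16 ≡ 588^2 = 345744 ≡ 529 (mod 611)
6^32 ≡ 529^2 = 279841 ≡ 3 (mod 611)
6^64 ≡ 3^2 = 9 ≡ 9 (mod 611)
6^128 ≡ 9^2 = 81 ≡ 81 (mod 611)
6^256 ≡ 81^2 = 6561 ≡ 451 (mod 611)
6^512 ≡ 451^2 = 203401 ≡ 549 (mod 611)
610 = 512 + 64 + 32 + 2 in binary powers of 2.
So 6^610 ≡ 549 · 9 · 3 · 36 ≡ 225 (mod 611).
Since 225 ≠ 1, base 6 is a Fermat witness: 611 is composite.

225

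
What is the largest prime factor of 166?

166 = 2 · 83
83 is prime.
So 166 = 2 · 83; the largest prime factor is 83.

83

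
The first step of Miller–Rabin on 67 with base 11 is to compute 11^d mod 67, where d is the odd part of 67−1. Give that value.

66

67 − 1 = 66 = 2^1 · 33, so d = 33.
11^1 ≡ 11 (mod 67)
11^2 ≡ 11^2 = 121 ≡ 54 (mod 67)
11^4 ≡ 54^2 = 2916 ≡ 35 (mod 67)
11^8 ≡ 35^2 = 1225 ≡ 19 (mod 67)
11^16 ≡ 19^2 = 361 ≡ 26 (mod 67)
11^32 ≡ 26^2 = 676 ≡ 6 (mod 67)
33 = 32 + 1 in binary powers of 2.
So 11^33 ≡ 6 · 11 ≡ 66 (mod 67).
Since 11^d ≡ 66 (mod 67), base 11 does not prove 67 composite.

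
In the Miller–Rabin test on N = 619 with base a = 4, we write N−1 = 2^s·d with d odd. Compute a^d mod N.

619 − 1 = 618 = 2^1 · 309, so d = 309.
4^1 ≡ 4 (mod 619)
4^2 ≡ 4^2 = 16 ≡ 16 (mod 619)
4^4 ≡ 16^2 = 256 ≡ 256 (mod 619)
4^8 ≡ 256^2 = 65536 ≡ 541 (mod 619)
4^16 ≡ 541^2 = 292681 ≡ 513 (mod 619)
4^32 ≡ 513^2 = 263169 ≡ 94 (mod 619)
4^64 ≡ 94^2 = 8836 ≡ 170 (mod 619)
4^128 ≡ 170^2 = 28900 ≡ 426 (mod 619)
4^256 ≡ 426^2 = 181476 ≡ 109 (mod 619)
309 = 256 + 32 + 16 + 4 + 1 in binary powers of 2.
So 4^309 ≡ 109 · 94 · 513 · 256 · 4 ≡ 1 (mod 619).
Since 4^d ≡ 1 (mod 619), base 4 does not prove 619 composite.

1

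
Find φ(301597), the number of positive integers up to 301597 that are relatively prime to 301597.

279552

Factor: 301597 = 17 · 113 · 157.
φ(301597) = (17−1) · (113−1) · (157−1) = 16 · 112 · 156 = 279552.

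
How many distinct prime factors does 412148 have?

412148 = 2^2 · 103037
103037 = 11 · 9367
9367 = 17 · 551
551 = 19 · 29
412148 = 2^2 · 11 · 17 · 19 · 29, which has 5 distinct prime factors.

5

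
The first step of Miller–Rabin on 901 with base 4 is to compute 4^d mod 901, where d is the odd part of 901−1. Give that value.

327

901 − 1 = 900 = 2^2 · 225, so d = 225.
4^1 ≡ 4 (mod 901)
4^2 ≡ 4^2 = 16 ≡ 16 (mod 901)
4^4 ≡ 16^2 = 256 ≡ 256 (mod 901)
4^8 ≡ 256^2 = 65536 ≡ 664 (mod 901)
4^16 ≡ 664^2 = 440896 ≡ 307 (mod 901)
4^32 ≡ 307^2 = 94249 ≡ 545 (mod 901)
4^64 ≡ 545^2 = 297025 ≡ 596 (mod 901)
4^128 ≡ 596^2 = 355216 ≡ 222 (mod 901)
225 = 128 + 64 + 32 + 1 in binary powers of 2.
So 4^225 ≡ 222 · 596 · 545 · 4 ≡ 327 (mod 901).
Squaring chain: 327 → 611; never reaches −1, so base 4 is a Miller–Rabin witness that 901 is composite.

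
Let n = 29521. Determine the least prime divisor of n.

29521 is odd.
Digit sum 19, not divisible by 3.
Ends in 1: not divisible by 5.
7: 29521 = 7·4217 + 2
11: 29521 = 11·2683 + 8
13: 29521 = 13·2270 + 11
17: 29521 = 17·1736 + 9
19: 29521 = 19·1553 + 14
23: 29521 = 23·1283 + 12
29: 29521 = 29·1017 + 28
31: 29521 = 31·952 + 9
37: 29521 = 37·797 + 32
41: 29521 = 41·720 + 1
43: 29521 = 43·686 + 23
47: 29521 = 47·628 + 5
53: 29521 = 53·557

53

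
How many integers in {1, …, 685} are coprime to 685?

Factor: 685 = 5 · 137.
φ(685) = (5−1) · (137−1) = 4 · 136 = 544.

544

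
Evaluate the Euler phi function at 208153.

186480

Factor: 208153 = 11 · 127 · 149.
φ(208153) = (11−1) · (127−1) · (149−1) = 10 · 126 · 148 = 186480.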